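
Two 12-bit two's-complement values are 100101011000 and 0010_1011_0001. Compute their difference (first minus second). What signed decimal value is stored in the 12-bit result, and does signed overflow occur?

100101011000 = -1704 (signed)
0010_1011_0001 → 001010110001 = 689 (signed)
Subtract via negate-and-add: invert 001010110001 + 1 = 110101001111 (i.e. -689).
  100101011000
+ 110101001111
= 011010100111  (discard carry-out 1)
Result 011010100111: MSB = 0 → value 1703.
Both addends (after negating the subtrahend) are negative but the stored result is non-negative: signed overflow. The true value -1704 − 689 = -2393 lies outside [-2048, 2047].

1703; overflow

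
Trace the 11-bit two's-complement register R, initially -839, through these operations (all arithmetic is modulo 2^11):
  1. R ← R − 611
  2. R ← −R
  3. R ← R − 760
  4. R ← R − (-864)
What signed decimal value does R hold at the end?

Start: R = -839 = 10010111001.
R = -839 − 611 = -1450; wraps to 598 = 01001010110
R = −(598) = -598 = 10110101010
R = -598 − 760 = -1358; wraps to 690 = 01010110010
R = 690 − (-864) = 1554; wraps to -494 = 11000010010

-494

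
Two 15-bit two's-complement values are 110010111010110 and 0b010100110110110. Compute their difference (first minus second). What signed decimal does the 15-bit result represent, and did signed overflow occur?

110010111010110 = -6698 (signed)
0b010100110110110 → 010100110110110 = 10678 (signed)
Subtract via negate-and-add: invert 010100110110110 + 1 = 101011001001010 (i.e. -10678).
  110010111010110
+ 101011001001010
= 011110000100000  (discard carry-out 1)
Result 011110000100000: MSB = 0 → value 15392.
Both addends (after negating the subtrahend) are negative but the stored result is non-negative: signed overflow. The true value -6698 − 10678 = -17376 lies outside [-16384, 16383].

15392; overflow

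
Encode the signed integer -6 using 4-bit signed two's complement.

1010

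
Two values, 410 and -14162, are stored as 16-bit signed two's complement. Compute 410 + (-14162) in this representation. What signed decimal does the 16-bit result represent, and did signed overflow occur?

-13752; no overflow

410 → 0000000110011010
-14162 → 1100100010101110
  0000000110011010
+ 1100100010101110
= 1100101001001000
Result 1100101001001000: MSB = 1 → 51784 − 65536 = -13752.
Addends have opposite signs, so signed overflow cannot occur.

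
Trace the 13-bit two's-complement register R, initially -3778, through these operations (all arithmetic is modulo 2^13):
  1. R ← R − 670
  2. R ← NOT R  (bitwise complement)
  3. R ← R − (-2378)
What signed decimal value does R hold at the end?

-1367

Start: R = -3778 = 1000100111110.
R = -3778 − 670 = -4448; wraps to 3744 = 0111010100000
R = NOT 0111010100000 = 1000101011111 = -3745
R = -3745 − (-2378) = -1367 = 1101010101001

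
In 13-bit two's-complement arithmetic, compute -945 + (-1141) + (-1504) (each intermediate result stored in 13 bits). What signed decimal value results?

-945 + (-1141) = -2086 (1011111011010)
-2086 + (-1504) = -3590 (1000111111010)

-3590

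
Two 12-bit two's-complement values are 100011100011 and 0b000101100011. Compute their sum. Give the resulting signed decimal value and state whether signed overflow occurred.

-1466; no overflow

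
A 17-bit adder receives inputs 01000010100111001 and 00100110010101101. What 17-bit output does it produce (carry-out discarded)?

  01000010100111001
+ 00100110010101101
= 01101000111100110

01101000111100110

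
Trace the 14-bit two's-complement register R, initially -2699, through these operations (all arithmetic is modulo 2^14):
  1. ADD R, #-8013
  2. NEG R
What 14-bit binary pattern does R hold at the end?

10100111011000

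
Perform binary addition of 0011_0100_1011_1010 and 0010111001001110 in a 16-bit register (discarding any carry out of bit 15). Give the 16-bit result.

0110001100001000

  0011010010111010
+ 0010111001001110
= 0110001100001000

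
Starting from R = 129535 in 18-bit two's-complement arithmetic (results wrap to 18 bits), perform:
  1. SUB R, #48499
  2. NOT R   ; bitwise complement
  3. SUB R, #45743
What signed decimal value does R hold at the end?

-126780

Start: R = 129535 = 011111100111111111.
R = 129535 − 48499 = 81036 = 010011110010001100
R = NOT 010011110010001100 = 101100001101110011 = -81037
R = -81037 − 45743 = -126780 = 100001000011000100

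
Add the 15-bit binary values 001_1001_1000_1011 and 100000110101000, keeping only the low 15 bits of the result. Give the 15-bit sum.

101101100110011

  001100110001011
+ 100000110101000
= 101101100110011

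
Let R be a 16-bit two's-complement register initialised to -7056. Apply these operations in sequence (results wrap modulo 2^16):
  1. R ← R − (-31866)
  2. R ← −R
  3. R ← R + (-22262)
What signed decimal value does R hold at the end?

Start: R = -7056 = 1110010001110000.
R = -7056 − (-31866) = 24810 = 0110000011101010
R = −(24810) = -24810 = 1001111100010110
R = -24810 + (-22262) = -47072; wraps to 18464 = 0100100000100000

18464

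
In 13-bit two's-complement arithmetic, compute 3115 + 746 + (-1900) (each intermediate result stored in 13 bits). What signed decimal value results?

1961

3115 + 746 = 3861 (0111100010101)
3861 + (-1900) = 1961 (0011110101001)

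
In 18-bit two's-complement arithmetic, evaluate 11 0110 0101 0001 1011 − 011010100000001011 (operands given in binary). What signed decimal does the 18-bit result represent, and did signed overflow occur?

11 0110 0101 0001 1011 → 110110010100011011 = -39653 (signed)
011010100000001011 = 108555 (signed)
Subtract via negate-and-add: invert 011010100000001011 + 1 = 100101011111110101 (i.e. -108555).
  110110010100011011
+ 100101011111110101
= 011011110100010000  (discard carry-out 1)
Result 011011110100010000: MSB = 0 → value 113936.
Both addends (after negating the subtrahend) are negative but the stored result is non-negative: signed overflow. The true value -39653 − 108555 = -148208 lies outside [-131072, 131071].

113936; overflow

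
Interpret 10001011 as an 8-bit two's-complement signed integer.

-117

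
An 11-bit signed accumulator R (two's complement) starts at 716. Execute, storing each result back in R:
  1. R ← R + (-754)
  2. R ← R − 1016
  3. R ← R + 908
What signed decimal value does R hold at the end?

-146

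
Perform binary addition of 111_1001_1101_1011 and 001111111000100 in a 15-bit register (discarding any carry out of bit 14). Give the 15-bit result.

001100110011111

  111100111011011
+ 001111111000100
= 001100110011111  (discard carry-out 1)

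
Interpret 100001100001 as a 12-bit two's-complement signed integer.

-1951

MSB is 1, so the value is negative.
Unsigned reading: 2145. Subtract 2^12 = 4096: 2145 − 4096 = -1951.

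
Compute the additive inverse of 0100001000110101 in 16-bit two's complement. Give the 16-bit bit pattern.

Invert: 1011110111001010. Add 1: 1011110111001011.

1011110111001011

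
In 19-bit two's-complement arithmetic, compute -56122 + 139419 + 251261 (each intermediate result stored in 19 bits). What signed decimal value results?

-56122 + 139419 = 83297 (0010100010101100001)
83297 + 251261 = 334558 → wraps to -189730 (1010001101011011110)

-189730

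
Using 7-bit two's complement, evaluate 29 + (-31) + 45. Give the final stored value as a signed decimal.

29 + (-31) = -2 (1111110)
-2 + 45 = 43 (0101011)

43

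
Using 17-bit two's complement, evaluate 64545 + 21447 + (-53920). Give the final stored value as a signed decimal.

32072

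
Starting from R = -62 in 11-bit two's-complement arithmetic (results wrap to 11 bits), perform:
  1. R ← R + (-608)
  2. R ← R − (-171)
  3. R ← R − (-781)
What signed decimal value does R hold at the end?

Start: R = -62 = 11111000010.
R = -62 + (-608) = -670 = 10101100010
R = -670 − (-171) = -499 = 11000001101
R = -499 − (-781) = 282 = 00100011010

282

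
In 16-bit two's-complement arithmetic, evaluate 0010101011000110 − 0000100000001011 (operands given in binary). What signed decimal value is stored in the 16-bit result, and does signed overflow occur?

0010101011000110 = 10950 (signed)
0000100000001011 = 2059 (signed)
Subtract via negate-and-add: invert 0000100000001011 + 1 = 1111011111110101 (i.e. -2059).
  0010101011000110
+ 1111011111110101
= 0010001010111011  (discard carry-out 1)
Result 0010001010111011: MSB = 0 → value 8891.
Addends (after negating the subtrahend) have opposite signs, so signed overflow cannot occur.

8891; no overflow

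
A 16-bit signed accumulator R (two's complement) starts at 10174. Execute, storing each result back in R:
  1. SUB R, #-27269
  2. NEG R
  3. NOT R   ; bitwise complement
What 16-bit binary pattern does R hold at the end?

Start: R = 10174 = 0010011110111110.
R = 10174 − (-27269) = 37443; wraps to -28093 = 1001001001000011
R = −(-28093) = 28093 = 0110110110111101
R = NOT 0110110110111101 = 1001001001000010 = -28094

1001001001000010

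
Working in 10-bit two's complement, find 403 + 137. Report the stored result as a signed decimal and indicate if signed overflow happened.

403 → 0110010011
137 → 0010001001
  0110010011
+ 0010001001
= 1000011100
Result 1000011100: MSB = 1 → 540 − 1024 = -484.
Both addends are non-negative but the stored result is negative: signed overflow. The true value 403 + 137 = 540 lies outside [-512, 511].

-484; overflow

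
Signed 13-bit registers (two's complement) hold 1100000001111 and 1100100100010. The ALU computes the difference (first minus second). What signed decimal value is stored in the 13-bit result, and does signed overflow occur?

-275; no overflow

1100000001111 = -2033 (signed)
1100100100010 = -1758 (signed)
Subtract via negate-and-add: invert 1100100100010 + 1 = 0011011011110 (i.e. 1758).
  1100000001111
+ 0011011011110
= 1111011101101
Result 1111011101101: MSB = 1 → 7917 − 8192 = -275.
Addends (after negating the subtrahend) have opposite signs, so signed overflow cannot occur.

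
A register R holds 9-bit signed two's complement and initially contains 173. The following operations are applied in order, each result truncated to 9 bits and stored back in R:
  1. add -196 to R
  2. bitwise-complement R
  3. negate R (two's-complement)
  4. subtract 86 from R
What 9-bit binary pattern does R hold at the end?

110010100

Start: R = 173 = 010101101.
R = 173 + (-196) = -23 = 111101001
R = NOT 111101001 = 000010110 = 22
R = −(22) = -22 = 111101010
R = -22 − 86 = -108 = 110010100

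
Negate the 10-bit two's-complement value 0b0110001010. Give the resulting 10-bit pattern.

1001110110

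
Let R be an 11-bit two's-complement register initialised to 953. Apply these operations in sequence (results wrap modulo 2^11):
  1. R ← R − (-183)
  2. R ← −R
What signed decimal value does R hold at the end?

912

Start: R = 953 = 01110111001.
R = 953 − (-183) = 1136; wraps to -912 = 10001110000
R = −(-912) = 912 = 01110010000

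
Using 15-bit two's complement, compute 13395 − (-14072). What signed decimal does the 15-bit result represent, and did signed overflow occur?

13395 → 011010001010011
-14072 → 100100100001000
Subtract via negate-and-add: invert 100100100001000 + 1 = 011011011111000 (i.e. 14072).
  011010001010011
+ 011011011111000
= 110101101001011
Result 110101101001011: MSB = 1 → 27467 − 32768 = -5301.
Both addends (after negating the subtrahend) are non-negative but the stored result is negative: signed overflow. The true value 13395 − (-14072) = 27467 lies outside [-16384, 16383].

-5301; overflow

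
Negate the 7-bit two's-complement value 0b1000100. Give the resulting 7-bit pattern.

Invert: 0111011. Add 1: 0111100.
Check: 1000100 = -60, 0111100 = 60.

0111100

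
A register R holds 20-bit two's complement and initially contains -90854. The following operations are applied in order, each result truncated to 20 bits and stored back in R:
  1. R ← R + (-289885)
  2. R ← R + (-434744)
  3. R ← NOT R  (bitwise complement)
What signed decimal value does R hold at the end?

Start: R = -90854 = 11101001110100011010.
R = -90854 + (-289885) = -380739 = 10100011000010111101
R = -380739 + (-434744) = -815483; wraps to 233093 = 00111000111010000101
R = NOT 00111000111010000101 = 11000111000101111010 = -233094

-233094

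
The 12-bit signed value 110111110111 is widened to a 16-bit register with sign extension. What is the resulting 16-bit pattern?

1111110111110111

MSB of 110111110111 is 1; replicate it into the new high bits.
1111|110111110111 → 1111110111110111 (still -521).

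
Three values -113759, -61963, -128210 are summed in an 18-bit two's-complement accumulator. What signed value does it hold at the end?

-41788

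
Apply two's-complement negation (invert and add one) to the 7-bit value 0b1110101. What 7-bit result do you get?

0001011

Invert: 0001010. Add 1: 0001011.
Check: 1110101 = -11, 0001011 = 11.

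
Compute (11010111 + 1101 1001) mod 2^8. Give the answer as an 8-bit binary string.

  11010111
+ 11011001
= 10110000  (discard carry-out 1)

10110000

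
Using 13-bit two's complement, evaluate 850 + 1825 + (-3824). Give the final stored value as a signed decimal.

850 + 1825 = 2675 (0101001110011)
2675 + (-3824) = -1149 (1101110000011)

-1149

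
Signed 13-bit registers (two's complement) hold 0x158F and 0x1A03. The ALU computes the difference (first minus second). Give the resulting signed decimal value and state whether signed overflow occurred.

0x158F = 1010110001111 = -2673 (signed)
0x1A03 = 1101000000011 = -1533 (signed)
Subtract via negate-and-add: invert 1101000000011 + 1 = 0010111111101 (i.e. 1533).
  1010110001111
+ 0010111111101
= 1101110001100
Result 1101110001100: MSB = 1 → 7052 − 8192 = -1140.
Addends (after negating the subtrahend) have opposite signs, so signed overflow cannot occur.

-1140; no overflow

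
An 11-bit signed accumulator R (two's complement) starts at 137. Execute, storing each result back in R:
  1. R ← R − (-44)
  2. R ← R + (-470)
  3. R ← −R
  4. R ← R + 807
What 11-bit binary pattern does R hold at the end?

10001001000

Start: R = 137 = 00010001001.
R = 137 − (-44) = 181 = 00010110101
R = 181 + (-470) = -289 = 11011011111
R = −(-289) = 289 = 00100100001
R = 289 + 807 = 1096; wraps to -952 = 10001001000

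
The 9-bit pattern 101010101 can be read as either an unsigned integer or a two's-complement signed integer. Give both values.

unsigned = 341, signed = -171

Unsigned: 101010101 = 341.
Signed: MSB=1 → 341 − 512 = -171.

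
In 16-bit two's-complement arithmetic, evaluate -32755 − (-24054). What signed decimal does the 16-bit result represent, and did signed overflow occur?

-8701; no overflow

-32755 → 1000000000001101
-24054 → 1010001000001010
Subtract via negate-and-add: invert 1010001000001010 + 1 = 0101110111110110 (i.e. 24054).
  1000000000001101
+ 0101110111110110
= 1101111000000011
Result 1101111000000011: MSB = 1 → 56835 − 65536 = -8701.
Addends (after negating the subtrahend) have opposite signs, so signed overflow cannot occur.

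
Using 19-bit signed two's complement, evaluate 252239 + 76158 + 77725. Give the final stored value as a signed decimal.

-118166

252239 + 76158 = 328397 → wraps to -195891 (1010000001011001101)
-195891 + 77725 = -118166 (1100011001001101010)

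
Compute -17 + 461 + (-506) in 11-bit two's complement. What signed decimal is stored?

-17 + 461 = 444 (00110111100)
444 + (-506) = -62 (11111000010)

-62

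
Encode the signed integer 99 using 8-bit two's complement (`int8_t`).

99 is non-negative, so write it directly in 8 bits: 01100011.

01100011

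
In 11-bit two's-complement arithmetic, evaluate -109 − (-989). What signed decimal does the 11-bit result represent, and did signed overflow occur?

880; no overflow

-109 → 11110010011
-989 → 10000100011
Subtract via negate-and-add: invert 10000100011 + 1 = 01111011101 (i.e. 989).
  11110010011
+ 01111011101
= 01101110000  (discard carry-out 1)
Result 01101110000: MSB = 0 → value 880.
Addends (after negating the subtrahend) have opposite signs, so signed overflow cannot occur.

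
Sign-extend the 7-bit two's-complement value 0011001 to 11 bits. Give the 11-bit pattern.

MSB of 0011001 is 0; replicate it into the new high bits.
0000|0011001 → 00000011001 (still 25).

00000011001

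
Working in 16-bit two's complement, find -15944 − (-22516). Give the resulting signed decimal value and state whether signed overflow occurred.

-15944 → 1100000110111000
-22516 → 1010100000001100
Subtract via negate-and-add: invert 1010100000001100 + 1 = 0101011111110100 (i.e. 22516).
  1100000110111000
+ 0101011111110100
= 0001100110101100  (discard carry-out 1)
Result 0001100110101100: MSB = 0 → value 6572.
Addends (after negating the subtrahend) have opposite signs, so signed overflow cannot occur.

6572; no overflow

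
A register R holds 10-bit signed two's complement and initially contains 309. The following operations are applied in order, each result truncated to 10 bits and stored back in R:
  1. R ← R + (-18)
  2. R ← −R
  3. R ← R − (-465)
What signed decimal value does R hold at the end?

Start: R = 309 = 0100110101.
R = 309 + (-18) = 291 = 0100100011
R = −(291) = -291 = 1011011101
R = -291 − (-465) = 174 = 0010101110

174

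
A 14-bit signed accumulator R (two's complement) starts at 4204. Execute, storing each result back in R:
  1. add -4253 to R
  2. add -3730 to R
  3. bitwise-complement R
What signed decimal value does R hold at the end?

Start: R = 4204 = 01000001101100.
R = 4204 + (-4253) = -49 = 11111111001111
R = -49 + (-3730) = -3779 = 11000100111101
R = NOT 11000100111101 = 00111011000010 = 3778

3778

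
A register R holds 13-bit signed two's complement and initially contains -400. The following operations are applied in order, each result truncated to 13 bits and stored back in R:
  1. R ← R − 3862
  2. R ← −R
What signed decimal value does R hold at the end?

-3930

Start: R = -400 = 1111001110000.
R = -400 − 3862 = -4262; wraps to 3930 = 0111101011010
R = −(3930) = -3930 = 1000010100110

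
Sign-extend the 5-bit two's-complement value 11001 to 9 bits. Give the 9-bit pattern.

111111001

MSB of 11001 is 1; replicate it into the new high bits.
1111|11001 → 111111001 (still -7).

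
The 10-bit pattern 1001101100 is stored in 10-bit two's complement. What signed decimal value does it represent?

MSB is 1, so the value is negative.
Unsigned reading: 620. Subtract 2^10 = 1024: 620 − 1024 = -404.

-404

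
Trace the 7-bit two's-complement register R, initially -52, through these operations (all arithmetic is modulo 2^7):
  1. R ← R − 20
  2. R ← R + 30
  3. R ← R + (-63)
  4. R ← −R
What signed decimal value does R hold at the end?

-23

Start: R = -52 = 1001100.
R = -52 − 20 = -72; wraps to 56 = 0111000
R = 56 + 30 = 86; wraps to -42 = 1010110
R = -42 + (-63) = -105; wraps to 23 = 0010111
R = −(23) = -23 = 1101001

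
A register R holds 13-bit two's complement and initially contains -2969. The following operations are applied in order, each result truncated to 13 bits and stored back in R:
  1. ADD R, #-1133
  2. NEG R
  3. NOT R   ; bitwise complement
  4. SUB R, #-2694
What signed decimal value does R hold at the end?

-1409

Start: R = -2969 = 1010001100111.
R = -2969 + (-1133) = -4102; wraps to 4090 = 0111111111010
R = −(4090) = -4090 = 1000000000110
R = NOT 1000000000110 = 0111111111001 = 4089
R = 4089 − (-2694) = 6783; wraps to -1409 = 1101001111111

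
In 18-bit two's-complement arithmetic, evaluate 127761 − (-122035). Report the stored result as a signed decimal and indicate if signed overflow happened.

-12348; overflow

127761 → 011111001100010001
-122035 → 100010001101001101
Subtract via negate-and-add: invert 100010001101001101 + 1 = 011101110010110011 (i.e. 122035).
  011111001100010001
+ 011101110010110011
= 111100111111000100
Result 111100111111000100: MSB = 1 → 249796 − 262144 = -12348.
Both addends (after negating the subtrahend) are non-negative but the stored result is negative: signed overflow. The true value 127761 − (-122035) = 249796 lies outside [-131072, 131071].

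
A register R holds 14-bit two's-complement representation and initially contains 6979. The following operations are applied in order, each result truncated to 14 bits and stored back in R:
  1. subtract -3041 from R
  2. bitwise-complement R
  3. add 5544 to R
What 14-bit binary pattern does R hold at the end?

Start: R = 6979 = 01101101000011.
R = 6979 − (-3041) = 10020; wraps to -6364 = 10011100100100
R = NOT 10011100100100 = 01100011011011 = 6363
R = 6363 + 5544 = 11907; wraps to -4477 = 10111010000011

10111010000011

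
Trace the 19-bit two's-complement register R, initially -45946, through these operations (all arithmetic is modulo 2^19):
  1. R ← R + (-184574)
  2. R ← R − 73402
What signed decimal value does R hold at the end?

220366

Start: R = -45946 = 1110100110010000110.
R = -45946 + (-184574) = -230520 = 1000111101110001000
R = -230520 − 73402 = -303922; wraps to 220366 = 0110101110011001110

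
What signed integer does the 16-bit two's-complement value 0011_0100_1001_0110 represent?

13462

MSB is 0, so the value is non-negative: 0011010010010110 = 13462.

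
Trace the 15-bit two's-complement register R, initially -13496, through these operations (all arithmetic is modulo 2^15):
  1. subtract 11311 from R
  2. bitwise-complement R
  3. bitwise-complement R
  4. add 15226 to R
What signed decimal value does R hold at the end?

Start: R = -13496 = 100101101001000.
R = -13496 − 11311 = -24807; wraps to 7961 = 001111100011001
R = NOT 001111100011001 = 110000011100110 = -7962
R = NOT 110000011100110 = 001111100011001 = 7961
R = 7961 + 15226 = 23187; wraps to -9581 = 101101010010011

-9581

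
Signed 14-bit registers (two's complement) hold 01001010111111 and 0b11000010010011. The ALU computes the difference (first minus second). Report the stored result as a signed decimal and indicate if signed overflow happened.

-7636; overflow

01001010111111 = 4799 (signed)
0b11000010010011 → 11000010010011 = -3949 (signed)
Subtract via negate-and-add: invert 11000010010011 + 1 = 00111101101101 (i.e. 3949).
  01001010111111
+ 00111101101101
= 10001000101100
Result 10001000101100: MSB = 1 → 8748 − 16384 = -7636.
Both addends (after negating the subtrahend) are non-negative but the stored result is negative: signed overflow. The true value 4799 − (-3949) = 8748 lies outside [-8192, 8191].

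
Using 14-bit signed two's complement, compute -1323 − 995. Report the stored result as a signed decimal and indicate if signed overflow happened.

-1323 → 11101011010101
995 → 00001111100011
Subtract via negate-and-add: invert 00001111100011 + 1 = 11110000011101 (i.e. -995).
  11101011010101
+ 11110000011101
= 11011011110010  (discard carry-out 1)
Result 11011011110010: MSB = 1 → 14066 − 16384 = -2318.
Both addends (after negating the subtrahend) are negative and so is the stored result: no signed overflow.

-2318; no overflow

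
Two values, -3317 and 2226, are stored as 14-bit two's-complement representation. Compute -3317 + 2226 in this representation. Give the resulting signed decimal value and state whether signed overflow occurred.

-1091; no overflow

-3317 → 11001100001011
2226 → 00100010110010
  11001100001011
+ 00100010110010
= 11101110111101
Result 11101110111101: MSB = 1 → 15293 − 16384 = -1091.
Addends have opposite signs, so signed overflow cannot occur.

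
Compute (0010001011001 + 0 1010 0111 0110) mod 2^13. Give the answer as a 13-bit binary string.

0111011001111

  0010001011001
+ 0101001110110
= 0111011001111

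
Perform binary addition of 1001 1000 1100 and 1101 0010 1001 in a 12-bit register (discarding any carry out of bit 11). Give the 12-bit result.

  100110001100
+ 110100101001
= 011010110101  (discard carry-out 1)

011010110101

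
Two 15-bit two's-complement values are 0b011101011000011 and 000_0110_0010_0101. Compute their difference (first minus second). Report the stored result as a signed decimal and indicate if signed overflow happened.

0b011101011000011 → 011101011000011 = 15043 (signed)
000_0110_0010_0101 → 000011000100101 = 1573 (signed)
Subtract via negate-and-add: invert 000011000100101 + 1 = 111100111011011 (i.e. -1573).
  011101011000011
+ 111100111011011
= 011010010011110  (discard carry-out 1)
Result 011010010011110: MSB = 0 → value 13470.
Addends (after negating the subtrahend) have opposite signs, so signed overflow cannot occur.

13470; no overflow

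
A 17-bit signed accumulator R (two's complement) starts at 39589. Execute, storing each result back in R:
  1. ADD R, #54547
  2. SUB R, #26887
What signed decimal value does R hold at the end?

Start: R = 39589 = 01001101010100101.
R = 39589 + 54547 = 94136; wraps to -36936 = 10110111110111000
R = -36936 − 26887 = -63823 = 10000011010110001

-63823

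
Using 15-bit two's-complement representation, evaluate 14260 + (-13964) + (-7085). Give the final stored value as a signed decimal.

-6789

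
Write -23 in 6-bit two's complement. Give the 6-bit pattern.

|-23| = 23 = 010111 in 6 bits.
Invert the bits: 101000. Add 1: 101001.

101001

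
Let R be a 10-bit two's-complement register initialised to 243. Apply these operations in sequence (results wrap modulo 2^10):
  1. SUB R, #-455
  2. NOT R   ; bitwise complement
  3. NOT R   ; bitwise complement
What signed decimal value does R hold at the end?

Start: R = 243 = 0011110011.
R = 243 − (-455) = 698; wraps to -326 = 1010111010
R = NOT 1010111010 = 0101000101 = 325
R = NOT 0101000101 = 1010111010 = -326

-326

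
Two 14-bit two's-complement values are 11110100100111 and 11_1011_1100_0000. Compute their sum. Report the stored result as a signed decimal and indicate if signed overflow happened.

11110100100111 = -729 (signed)
11_1011_1100_0000 → 11101111000000 = -1088 (signed)
  11110100100111
+ 11101111000000
= 11100011100111  (discard carry-out 1)
Result 11100011100111: MSB = 1 → 14567 − 16384 = -1817.
Both addends are negative and so is the stored result: no signed overflow.

-1817; no overflow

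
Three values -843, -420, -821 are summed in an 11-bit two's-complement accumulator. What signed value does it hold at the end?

-843 + (-420) = -1263 → wraps to 785 (01100010001)
785 + (-821) = -36 (11111011100)

-36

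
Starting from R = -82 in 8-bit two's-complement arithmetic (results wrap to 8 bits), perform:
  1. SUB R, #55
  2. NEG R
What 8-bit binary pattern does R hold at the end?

10001001

Start: R = -82 = 10101110.
R = -82 − 55 = -137; wraps to 119 = 01110111
R = −(119) = -119 = 10001001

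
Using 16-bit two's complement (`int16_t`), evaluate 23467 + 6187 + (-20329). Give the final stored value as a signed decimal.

9325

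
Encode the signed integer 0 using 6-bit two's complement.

000000

0 is non-negative, so write it directly in 6 bits: 000000.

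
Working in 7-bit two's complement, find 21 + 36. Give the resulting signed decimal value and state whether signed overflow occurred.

57; no overflow

21 → 0010101
36 → 0100100
  0010101
+ 0100100
= 0111001
Result 0111001: MSB = 0 → value 57.
Both addends are non-negative and so is the stored result: no signed overflow.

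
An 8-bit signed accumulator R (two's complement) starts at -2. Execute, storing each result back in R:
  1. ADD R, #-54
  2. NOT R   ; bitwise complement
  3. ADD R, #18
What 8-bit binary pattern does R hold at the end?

01001001

Start: R = -2 = 11111110.
R = -2 + (-54) = -56 = 11001000
R = NOT 11001000 = 00110111 = 55
R = 55 + 18 = 73 = 01001001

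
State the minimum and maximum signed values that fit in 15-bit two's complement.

Minimum: −2^14 = -16384.
Maximum: 2^14 − 1 = 16383.

min = -16384, max = 16383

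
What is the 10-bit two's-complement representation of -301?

|-301| = 301 = 0100101101 in 10 bits.
Invert the bits: 1011010010. Add 1: 1011010011.
Check: 1011010011 reads as 723 − 1024 = -301.

1011010011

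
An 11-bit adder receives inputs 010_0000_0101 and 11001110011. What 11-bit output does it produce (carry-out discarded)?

00001111000

  01000000101
+ 11001110011
= 00001111000  (discard carry-out 1)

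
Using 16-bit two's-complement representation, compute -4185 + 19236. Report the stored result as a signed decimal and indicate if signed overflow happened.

-4185 → 1110111110100111
19236 → 0100101100100100
  1110111110100111
+ 0100101100100100
= 0011101011001011  (discard carry-out 1)
Result 0011101011001011: MSB = 0 → value 15051.
Addends have opposite signs, so signed overflow cannot occur.

15051; no overflow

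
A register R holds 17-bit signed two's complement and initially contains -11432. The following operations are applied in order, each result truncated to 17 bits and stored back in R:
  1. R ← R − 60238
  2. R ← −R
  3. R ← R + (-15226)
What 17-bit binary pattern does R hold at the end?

01101110001111100

Start: R = -11432 = 11101001101011000.
R = -11432 − 60238 = -71670; wraps to 59402 = 01110100000001010
R = −(59402) = -59402 = 10001011111110110
R = -59402 + (-15226) = -74628; wraps to 56444 = 01101110001111100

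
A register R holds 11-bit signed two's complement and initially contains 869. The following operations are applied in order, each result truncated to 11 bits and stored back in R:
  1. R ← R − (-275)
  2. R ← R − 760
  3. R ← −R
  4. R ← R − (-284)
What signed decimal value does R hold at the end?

Start: R = 869 = 01101100101.
R = 869 − (-275) = 1144; wraps to -904 = 10001111000
R = -904 − 760 = -1664; wraps to 384 = 00110000000
R = −(384) = -384 = 11010000000
R = -384 − (-284) = -100 = 11110011100

-100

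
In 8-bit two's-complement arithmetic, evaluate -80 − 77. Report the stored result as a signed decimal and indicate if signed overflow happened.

99; overflow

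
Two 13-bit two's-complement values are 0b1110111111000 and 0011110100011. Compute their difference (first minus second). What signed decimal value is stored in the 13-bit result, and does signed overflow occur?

0b1110111111000 → 1110111111000 = -520 (signed)
0011110100011 = 1955 (signed)
Subtract via negate-and-add: invert 0011110100011 + 1 = 1100001011101 (i.e. -1955).
  1110111111000
+ 1100001011101
= 1011001010101  (discard carry-out 1)
Result 1011001010101: MSB = 1 → 5717 − 8192 = -2475.
Both addends (after negating the subtrahend) are negative and so is the stored result: no signed overflow.

-2475; no overflow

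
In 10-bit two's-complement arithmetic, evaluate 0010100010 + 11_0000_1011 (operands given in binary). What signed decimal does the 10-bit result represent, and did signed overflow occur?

0010100010 = 162 (signed)
11_0000_1011 → 1100001011 = -245 (signed)
  0010100010
+ 1100001011
= 1110101101
Result 1110101101: MSB = 1 → 941 − 1024 = -83.
Addends have opposite signs, so signed overflow cannot occur.

-83; no overflow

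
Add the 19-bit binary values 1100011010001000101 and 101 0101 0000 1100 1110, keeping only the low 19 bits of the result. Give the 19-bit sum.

0111000010100010011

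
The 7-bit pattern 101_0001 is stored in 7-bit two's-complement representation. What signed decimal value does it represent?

-47

MSB is 1, so the value is negative.
Invert: 0101110. Add 1: 0101111 = 47. So the value is −47.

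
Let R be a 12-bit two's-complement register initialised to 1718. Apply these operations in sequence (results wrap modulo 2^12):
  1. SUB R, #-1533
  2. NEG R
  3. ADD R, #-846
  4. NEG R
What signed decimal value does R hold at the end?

Start: R = 1718 = 011010110110.
R = 1718 − (-1533) = 3251; wraps to -845 = 110010110011
R = −(-845) = 845 = 001101001101
R = 845 + (-846) = -1 = 111111111111
R = −(-1) = 1 = 000000000001

1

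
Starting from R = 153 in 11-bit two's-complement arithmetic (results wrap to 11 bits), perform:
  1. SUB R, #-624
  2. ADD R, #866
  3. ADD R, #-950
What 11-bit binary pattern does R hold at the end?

Start: R = 153 = 00010011001.
R = 153 − (-624) = 777 = 01100001001
R = 777 + 866 = 1643; wraps to -405 = 11001101011
R = -405 + (-950) = -1355; wraps to 693 = 01010110101

01010110101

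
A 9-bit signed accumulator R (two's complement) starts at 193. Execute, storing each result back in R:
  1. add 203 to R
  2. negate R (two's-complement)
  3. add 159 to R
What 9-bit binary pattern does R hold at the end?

100010011

Start: R = 193 = 011000001.
R = 193 + 203 = 396; wraps to -116 = 110001100
R = −(-116) = 116 = 001110100
R = 116 + 159 = 275; wraps to -237 = 100010011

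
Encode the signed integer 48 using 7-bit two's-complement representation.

0110000

48 is non-negative, so write it directly in 7 bits: 0110000.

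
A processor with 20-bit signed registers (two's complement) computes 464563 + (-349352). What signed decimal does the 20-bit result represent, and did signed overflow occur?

464563 → 01110001011010110011
-349352 → 10101010101101011000
  01110001011010110011
+ 10101010101101011000
= 00011100001000001011  (discard carry-out 1)
Result 00011100001000001011: MSB = 0 → value 115211.
Addends have opposite signs, so signed overflow cannot occur.

115211; no overflow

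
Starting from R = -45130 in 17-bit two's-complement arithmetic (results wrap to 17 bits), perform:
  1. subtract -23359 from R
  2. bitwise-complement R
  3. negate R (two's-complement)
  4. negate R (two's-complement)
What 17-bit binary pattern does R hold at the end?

Start: R = -45130 = 10100111110110110.
R = -45130 − (-23359) = -21771 = 11010101011110101
R = NOT 11010101011110101 = 00101010100001010 = 21770
R = −(21770) = -21770 = 11010101011110110
R = −(-21770) = 21770 = 00101010100001010

00101010100001010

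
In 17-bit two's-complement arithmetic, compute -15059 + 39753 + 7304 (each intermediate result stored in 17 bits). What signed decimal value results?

-15059 + 39753 = 24694 (00110000001110110)
24694 + 7304 = 31998 (00111110011111110)

31998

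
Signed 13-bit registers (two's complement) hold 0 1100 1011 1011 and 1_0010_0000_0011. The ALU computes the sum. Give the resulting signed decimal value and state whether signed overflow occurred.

-322; no overflow

0 1100 1011 1011 → 0110010111011 = 3259 (signed)
1_0010_0000_0011 → 1001000000011 = -3581 (signed)
  0110010111011
+ 1001000000011
= 1111010111110
Result 1111010111110: MSB = 1 → 7870 − 8192 = -322.
Addends have opposite signs, so signed overflow cannot occur.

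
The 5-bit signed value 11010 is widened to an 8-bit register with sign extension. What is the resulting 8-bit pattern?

11111010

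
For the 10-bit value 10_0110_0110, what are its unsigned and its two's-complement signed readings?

Unsigned: 1001100110 = 614.
Signed: MSB=1 → 614 − 1024 = -410.

unsigned = 614, signed = -410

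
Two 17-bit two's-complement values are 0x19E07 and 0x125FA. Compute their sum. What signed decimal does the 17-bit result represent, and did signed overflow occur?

0x19E07 = 11001111000000111 = -25081 (signed)
0x125FA = 10010010111111010 = -55814 (signed)
  11001111000000111
+ 10010010111111010
= 01100010000000001  (discard carry-out 1)
Result 01100010000000001: MSB = 0 → value 50177.
Both addends are negative but the stored result is non-negative: signed overflow. The true value -25081 + (-55814) = -80895 lies outside [-65536, 65535].

50177; overflow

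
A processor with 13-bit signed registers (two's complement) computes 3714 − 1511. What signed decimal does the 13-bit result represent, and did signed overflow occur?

2203; no overflow

3714 → 0111010000010
1511 → 0010111100111
Subtract via negate-and-add: invert 0010111100111 + 1 = 1101000011001 (i.e. -1511).
  0111010000010
+ 1101000011001
= 0100010011011  (discard carry-out 1)
Result 0100010011011: MSB = 0 → value 2203.
Addends (after negating the subtrahend) have opposite signs, so signed overflow cannot occur.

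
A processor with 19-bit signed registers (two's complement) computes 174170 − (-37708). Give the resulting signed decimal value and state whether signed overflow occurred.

174170 → 0101010100001011010
-37708 → 1110110110010110100
Subtract via negate-and-add: invert 1110110110010110100 + 1 = 0001001001101001100 (i.e. 37708).
  0101010100001011010
+ 0001001001101001100
= 0110011101110100110
Result 0110011101110100110: MSB = 0 → value 211878.
Both addends (after negating the subtrahend) are non-negative and so is the stored result: no signed overflow.

211878; no overflow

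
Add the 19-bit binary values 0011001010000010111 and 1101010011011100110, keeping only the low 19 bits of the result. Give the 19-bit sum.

  0011001010000010111
+ 1101010011011100110
= 0000011101011111101  (discard carry-out 1)

0000011101011111101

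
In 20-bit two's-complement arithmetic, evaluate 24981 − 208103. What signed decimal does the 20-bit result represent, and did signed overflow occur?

24981 → 00000110000110010101
208103 → 00110010110011100111
Subtract via negate-and-add: invert 00110010110011100111 + 1 = 11001101001100011001 (i.e. -208103).
  00000110000110010101
+ 11001101001100011001
= 11010011010010101110
Result 11010011010010101110: MSB = 1 → 865454 − 1048576 = -183122.
Addends (after negating the subtrahend) have opposite signs, so signed overflow cannot occur.

-183122; no overflow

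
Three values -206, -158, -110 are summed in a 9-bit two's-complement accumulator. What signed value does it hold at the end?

38

-206 + (-158) = -364 → wraps to 148 (010010100)
148 + (-110) = 38 (000100110)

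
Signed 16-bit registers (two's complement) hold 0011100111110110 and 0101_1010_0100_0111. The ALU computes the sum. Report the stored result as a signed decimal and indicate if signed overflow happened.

-27587; overflow

0011100111110110 = 14838 (signed)
0101_1010_0100_0111 → 0101101001000111 = 23111 (signed)
  0011100111110110
+ 0101101001000111
= 1001010000111101
Result 1001010000111101: MSB = 1 → 37949 − 65536 = -27587.
Both addends are non-negative but the stored result is negative: signed overflow. The true value 14838 + 23111 = 37949 lies outside [-32768, 32767].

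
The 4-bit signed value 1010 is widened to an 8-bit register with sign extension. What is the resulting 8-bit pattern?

MSB of 1010 is 1; replicate it into the new high bits.
1111|1010 → 11111010 (still -6).

11111010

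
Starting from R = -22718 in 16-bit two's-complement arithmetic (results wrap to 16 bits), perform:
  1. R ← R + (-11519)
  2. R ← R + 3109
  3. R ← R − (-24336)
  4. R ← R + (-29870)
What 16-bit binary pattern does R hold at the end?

0111000011001010

Start: R = -22718 = 1010011101000010.
R = -22718 + (-11519) = -34237; wraps to 31299 = 0111101001000011
R = 31299 + 3109 = 34408; wraps to -31128 = 1000011001101000
R = -31128 − (-24336) = -6792 = 1110010101111000
R = -6792 + (-29870) = -36662; wraps to 28874 = 0111000011001010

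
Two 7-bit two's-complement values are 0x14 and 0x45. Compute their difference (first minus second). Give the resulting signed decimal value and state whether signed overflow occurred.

-49; overflow

0x14 = 0010100 = 20 (signed)
0x45 = 1000101 = -59 (signed)
Subtract via negate-and-add: invert 1000101 + 1 = 0111011 (i.e. 59).
  0010100
+ 0111011
= 1001111
Result 1001111: MSB = 1 → 79 − 128 = -49.
Both addends (after negating the subtrahend) are non-negative but the stored result is negative: signed overflow. The true value 20 − (-59) = 79 lies outside [-64, 63].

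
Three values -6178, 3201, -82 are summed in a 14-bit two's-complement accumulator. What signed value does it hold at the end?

-6178 + 3201 = -2977 (11010001011111)
-2977 + (-82) = -3059 (11010000001101)

-3059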